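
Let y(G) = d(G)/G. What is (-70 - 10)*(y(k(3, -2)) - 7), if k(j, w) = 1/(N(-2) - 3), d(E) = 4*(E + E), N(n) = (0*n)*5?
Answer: -80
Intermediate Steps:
N(n) = 0 (N(n) = 0*5 = 0)
d(E) = 8*E (d(E) = 4*(2*E) = 8*E)
k(j, w) = -1/3 (k(j, w) = 1/(0 - 3) = 1/(-3) = -1/3)
y(G) = 8 (y(G) = (8*G)/G = 8)
(-70 - 10)*(y(k(3, -2)) - 7) = (-70 - 10)*(8 - 7) = -80*1 = -80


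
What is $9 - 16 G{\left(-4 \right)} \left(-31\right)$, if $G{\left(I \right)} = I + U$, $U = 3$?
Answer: $-4464$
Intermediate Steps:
$G{\left(I \right)} = 3 + I$ ($G{\left(I \right)} = I + 3 = 3 + I$)
$9 - 16 G{\left(-4 \right)} \left(-31\right) = 9 - 16 \left(3 - 4\right) \left(-31\right) = 9 \left(-16\right) \left(-1\right) \left(-31\right) = 9 \cdot 16 \left(-31\right) = 9 \left(-496\right) = -4464$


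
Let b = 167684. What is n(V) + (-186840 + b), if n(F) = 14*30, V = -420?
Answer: -18736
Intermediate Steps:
n(F) = 420
n(V) + (-186840 + b) = 420 + (-186840 + 167684) = 420 - 19156 = -18736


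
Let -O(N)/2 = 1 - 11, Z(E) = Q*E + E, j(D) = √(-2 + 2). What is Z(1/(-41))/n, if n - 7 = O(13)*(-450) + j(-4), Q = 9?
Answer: 10/368713 ≈ 2.7121e-5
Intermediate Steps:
j(D) = 0 (j(D) = √0 = 0)
Z(E) = 10*E (Z(E) = 9*E + E = 10*E)
O(N) = 20 (O(N) = -2*(1 - 11) = -2*(-10) = 20)
n = -8993 (n = 7 + (20*(-450) + 0) = 7 + (-9000 + 0) = 7 - 9000 = -8993)
Z(1/(-41))/n = (10/(-41))/(-8993) = (10*(-1/41))*(-1/8993) = -10/41*(-1/8993) = 10/368713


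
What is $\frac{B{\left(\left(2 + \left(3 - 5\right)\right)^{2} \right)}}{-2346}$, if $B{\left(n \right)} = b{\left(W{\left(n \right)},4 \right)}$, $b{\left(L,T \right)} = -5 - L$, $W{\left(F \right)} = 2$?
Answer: $\frac{7}{2346} \approx 0.0029838$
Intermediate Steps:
$B{\left(n \right)} = -7$ ($B{\left(n \right)} = -5 - 2 = -7$)
$\frac{B{\left(\left(2 + \left(3 - 5\right)\right)^{2} \right)}}{-2346} = - \frac{7}{-2346} = \left(-7\right) \left(- \frac{1}{2346}\right) = \frac{7}{2346}$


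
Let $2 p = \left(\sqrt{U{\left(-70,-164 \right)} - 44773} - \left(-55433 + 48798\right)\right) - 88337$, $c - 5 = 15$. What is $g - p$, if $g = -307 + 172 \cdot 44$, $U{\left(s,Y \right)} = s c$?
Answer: $48112 - \frac{i \sqrt{46173}}{2} \approx 48112.0 - 107.44 i$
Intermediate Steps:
$c = 20$ ($c = 5 + 15 = 20$)
$U{\left(s,Y \right)} = 20 s$ ($U{\left(s,Y \right)} = s 20 = 20 s$)
$p = -40851 + \frac{i \sqrt{46173}}{2}$ ($p = \frac{\left(\sqrt{20 \left(-70\right) - 44773} - \left(-55433 + 48798\right)\right) - 88337}{2} = \frac{\left(\sqrt{-1400 - 44773} - -6635\right) - 88337}{2} = \frac{\left(\sqrt{-46173} + 6635\right) - 88337}{2} = \frac{\left(i \sqrt{46173} + 6635\right) - 88337}{2} = \frac{\left(6635 + i \sqrt{46173}\right) - 88337}{2} = \frac{-81702 + i \sqrt{46173}}{2} = -40851 + \frac{i \sqrt{46173}}{2} \approx -40851.0 + 107.44 i$)
$g = 7261$ ($g = -307 + 7568 = 7261$)
$g - p = 7261 - \left(-40851 + \frac{i \sqrt{46173}}{2}\right) = 7261 + \left(40851 - \frac{i \sqrt{46173}}{2}\right) = 48112 - \frac{i \sqrt{46173}}{2}$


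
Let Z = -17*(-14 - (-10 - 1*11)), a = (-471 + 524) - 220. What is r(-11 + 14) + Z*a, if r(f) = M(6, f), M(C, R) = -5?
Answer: 19868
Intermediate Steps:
r(f) = -5
a = -167 (a = 53 - 220 = -167)
Z = -119 (Z = -17*(-14 - (-10 - 11)) = -17*(-14 - 1*(-21)) = -17*(-14 + 21) = -17*7 = -119)
r(-11 + 14) + Z*a = -5 - 119*(-167) = -5 + 19873 = 19868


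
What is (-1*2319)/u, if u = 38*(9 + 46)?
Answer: -2319/2090 ≈ -1.1096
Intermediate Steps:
u = 2090 (u = 38*55 = 2090)
(-1*2319)/u = -1*2319/2090 = -2319*1/2090 = -2319/2090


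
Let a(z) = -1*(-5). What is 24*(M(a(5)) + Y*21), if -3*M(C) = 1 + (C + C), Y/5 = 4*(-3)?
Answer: -30328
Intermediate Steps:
Y = -60 (Y = 5*(4*(-3)) = 5*(-12) = -60)
a(z) = 5
M(C) = -⅓ - 2*C/3 (M(C) = -(1 + (C + C))/3 = -(1 + 2*C)/3 = -⅓ - 2*C/3)
24*(M(a(5)) + Y*21) = 24*((-⅓ - ⅔*5) - 60*21) = 24*((-⅓ - 10/3) - 1260) = 24*(-11/3 - 1260) = 24*(-3791/3) = -30328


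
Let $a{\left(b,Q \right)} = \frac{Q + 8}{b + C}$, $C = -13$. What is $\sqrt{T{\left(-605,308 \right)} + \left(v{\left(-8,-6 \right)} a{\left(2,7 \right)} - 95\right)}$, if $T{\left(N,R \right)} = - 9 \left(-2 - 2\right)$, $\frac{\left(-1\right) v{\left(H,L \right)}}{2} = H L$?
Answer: $\frac{\sqrt{8701}}{11} \approx 8.4799$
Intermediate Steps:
$v{\left(H,L \right)} = - 2 H L$
$a{\left(b,Q \right)} = \frac{8 + Q}{-13 + b}$ ($a{\left(b,Q \right)} = \frac{Q + 8}{b - 13} = \frac{8 + Q}{-13 + b}$)
$T{\left(N,R \right)} = 36$ ($T{\left(N,R \right)} = \left(-9\right) \left(-4\right) = 36$)
$\sqrt{T{\left(-605,308 \right)} + \left(v{\left(-8,-6 \right)} a{\left(2,7 \right)} - 95\right)} = \sqrt{36 - \left(95 - \left(-2\right) \left(-8\right) \left(-6\right) \frac{8 + 7}{-13 + 2}\right)} = \sqrt{36 - \left(95 + 96 \frac{1}{-11} \cdot 15\right)} = \sqrt{36 - \left(95 + 96 \left(\left(- \frac{1}{11}\right) 15\right)\right)} = \sqrt{36 - - \frac{395}{11}} = \sqrt{36 + \left(\frac{1440}{11} - 95\right)} = \sqrt{36 + \frac{395}{11}} = \sqrt{\frac{791}{11}} = \frac{\sqrt{8701}}{11}$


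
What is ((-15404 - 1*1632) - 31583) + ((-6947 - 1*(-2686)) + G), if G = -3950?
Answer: -56830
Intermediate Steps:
((-15404 - 1*1632) - 31583) + ((-6947 - 1*(-2686)) + G) = ((-15404 - 1*1632) - 31583) + ((-6947 - 1*(-2686)) - 3950) = ((-15404 - 1632) - 31583) + ((-6947 + 2686) - 3950) = (-17036 - 31583) + (-4261 - 3950) = -48619 - 8211 = -56830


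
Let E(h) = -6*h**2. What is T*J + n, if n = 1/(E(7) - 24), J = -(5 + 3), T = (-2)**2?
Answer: -10177/318 ≈ -32.003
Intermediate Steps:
T = 4
J = -8 (J = -1*8 = -8)
n = -1/318 (n = 1/(-6*7**2 - 24) = 1/(-6*49 - 24) = 1/(-294 - 24) = 1/(-318) = -1/318 ≈ -0.0031447)
T*J + n = 4*(-8) - 1/318 = -32 - 1/318 = -10177/318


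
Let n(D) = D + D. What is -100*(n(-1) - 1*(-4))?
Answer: -200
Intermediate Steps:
n(D) = 2*D
-100*(n(-1) - 1*(-4)) = -100*(2*(-1) - 1*(-4)) = -100*(-2 + 4) = -100*2 = -200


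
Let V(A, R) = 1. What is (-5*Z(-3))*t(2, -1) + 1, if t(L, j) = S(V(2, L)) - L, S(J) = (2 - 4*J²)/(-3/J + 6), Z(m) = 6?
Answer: 81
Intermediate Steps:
S(J) = (2 - 4*J²)/(6 - 3/J)
t(L, j) = -⅔ - L (t(L, j) = (-4*1³ + 2*1)/(-3 + 6*1) - L = (-4*1 + 2)/(-3 + 6) - L = (-4 + 2)/3 - L = (⅓)*(-2) - L = -⅔ - L)
(-5*Z(-3))*t(2, -1) + 1 = (-5*6)*(-⅔ - 1*2) + 1 = -30*(-⅔ - 2) + 1 = -30*(-8/3) + 1 = 80 + 1 = 81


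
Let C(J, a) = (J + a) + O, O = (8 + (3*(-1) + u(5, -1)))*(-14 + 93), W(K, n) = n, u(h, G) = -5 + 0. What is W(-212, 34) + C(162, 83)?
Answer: 279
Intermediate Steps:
u(h, G) = -5
O = 0 (O = (8 + (3*(-1) - 5))*(-14 + 93) = (8 + (-3 - 5))*79 = (8 - 8)*79 = 0*79 = 0)
C(J, a) = J + a (C(J, a) = (J + a) + 0 = J + a)
W(-212, 34) + C(162, 83) = 34 + (162 + 83) = 34 + 245 = 279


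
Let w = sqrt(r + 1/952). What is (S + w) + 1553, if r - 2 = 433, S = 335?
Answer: 1888 + sqrt(98560798)/476 ≈ 1908.9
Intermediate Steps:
r = 435 (r = 2 + 433 = 435)
w = sqrt(98560798)/476 (w = sqrt(435 + 1/952) = sqrt(414121/952) = sqrt(98560798)/476 ≈ 20.857)
(S + w) + 1553 = (335 + sqrt(98560798)/476) + 1553 = 1888 + sqrt(98560798)/476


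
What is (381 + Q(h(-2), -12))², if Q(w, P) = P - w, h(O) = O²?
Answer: 133225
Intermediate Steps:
(381 + Q(h(-2), -12))² = (381 + (-12 - 1*(-2)²))² = (381 + (-12 - 1*4))² = (381 + (-12 - 4))² = (381 - 16)² = 365² = 133225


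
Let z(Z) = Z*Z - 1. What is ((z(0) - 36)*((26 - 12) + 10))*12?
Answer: -10656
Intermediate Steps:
z(Z) = -1 + Z**2 (z(Z) = Z**2 - 1 = -1 + Z**2)
((z(0) - 36)*((26 - 12) + 10))*12 = (((-1 + 0**2) - 36)*((26 - 12) + 10))*12 = (((-1 + 0) - 36)*(14 + 10))*12 = ((-1 - 36)*24)*12 = -37*24*12 = -888*12 = -10656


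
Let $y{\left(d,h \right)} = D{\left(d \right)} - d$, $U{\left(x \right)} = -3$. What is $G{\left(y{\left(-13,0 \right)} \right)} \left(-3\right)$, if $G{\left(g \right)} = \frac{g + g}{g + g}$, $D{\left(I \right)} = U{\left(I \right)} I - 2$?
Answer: $-3$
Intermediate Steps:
$D{\left(I \right)} = -2 - 3 I$ ($D{\left(I \right)} = - 3 I - 2 = -2 - 3 I$)
$y{\left(d,h \right)} = -2 - 4 d$ ($y{\left(d,h \right)} = \left(-2 - 3 d\right) - d = -2 - 4 d$)
$G{\left(g \right)} = 1$ ($G{\left(g \right)} = \frac{2 g}{2 g} = 2 g \frac{1}{2 g} = 1$)
$G{\left(y{\left(-13,0 \right)} \right)} \left(-3\right) = 1 \left(-3\right) = -3$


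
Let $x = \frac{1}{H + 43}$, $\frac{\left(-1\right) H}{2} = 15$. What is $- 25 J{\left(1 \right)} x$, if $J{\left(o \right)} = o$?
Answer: $- \frac{25}{13} \approx -1.9231$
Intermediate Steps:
$H = -30$ ($H = \left(-2\right) 15 = -30$)
$x = \frac{1}{13}$ ($x = \frac{1}{-30 + 43} = \frac{1}{13} \approx 0.076923$)
$- 25 J{\left(1 \right)} x = \left(-25\right) 1 \cdot \frac{1}{13} = \left(-25\right) \frac{1}{13} = - \frac{25}{13}$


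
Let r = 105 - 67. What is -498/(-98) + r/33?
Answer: 10079/1617 ≈ 6.2331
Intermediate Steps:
r = 38
-498/(-98) + r/33 = -498/(-98) + 38/33 = -498*(-1/98) + 38*(1/33) = 249/49 + 38/33 = 10079/1617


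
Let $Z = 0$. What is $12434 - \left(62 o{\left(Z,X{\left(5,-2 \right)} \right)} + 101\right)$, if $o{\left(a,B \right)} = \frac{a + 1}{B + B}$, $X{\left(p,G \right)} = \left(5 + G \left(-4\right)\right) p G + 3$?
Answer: $\frac{1566322}{127} \approx 12333.0$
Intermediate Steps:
$X{\left(p,G \right)} = 3 + G p \left(5 - 4 G\right)$ ($X{\left(p,G \right)} = \left(5 - 4 G\right) p G + 3 = p \left(5 - 4 G\right) G + 3 = G p \left(5 - 4 G\right) + 3 = 3 + G p \left(5 - 4 G\right)$)
$o{\left(a,B \right)} = \frac{1 + a}{2 B}$
$12434 - \left(62 o{\left(Z,X{\left(5,-2 \right)} \right)} + 101\right) = 12434 - \left(62 \frac{1 + 0}{2 \left(3 - 20 \left(-2\right)^{2} + 5 \left(-2\right) 5\right)} + 101\right) = 12434 - \left(62 \cdot \frac{1}{2} \frac{1}{3 - 20 \cdot 4 - 50} \cdot 1 + 101\right) = 12434 - \left(62 \cdot \frac{1}{2} \frac{1}{3 - 80 - 50} \cdot 1 + 101\right) = 12434 - \left(62 \cdot \frac{1}{2} \frac{1}{-127} \cdot 1 + 101\right) = 12434 - \left(62 \cdot \frac{1}{2} \left(- \frac{1}{127}\right) 1 + 101\right) = 12434 - \left(62 \left(- \frac{1}{254}\right) + 101\right) = 12434 - \left(- \frac{31}{127} + 101\right) = 12434 - \frac{12796}{127} = \frac{1566322}{127}$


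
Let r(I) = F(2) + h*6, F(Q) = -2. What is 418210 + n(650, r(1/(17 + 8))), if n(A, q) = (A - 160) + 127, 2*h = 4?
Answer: 418827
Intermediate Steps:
h = 2 (h = (1/2)*4 = 2)
r(I) = 10 (r(I) = -2 + 2*6 = -2 + 12 = 10)
n(A, q) = -33 + A (n(A, q) = (-160 + A) + 127 = -33 + A)
418210 + n(650, r(1/(17 + 8))) = 418210 + (-33 + 650) = 418210 + 617 = 418827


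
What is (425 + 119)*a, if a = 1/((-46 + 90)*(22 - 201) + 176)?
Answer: -136/1925 ≈ -0.070649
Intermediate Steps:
a = -1/7700 (a = 1/(44*(-179) + 176) = 1/(-7876 + 176) = 1/(-7700) = -1/7700 ≈ -0.00012987)
(425 + 119)*a = (425 + 119)*(-1/7700) = 544*(-1/7700) = -136/1925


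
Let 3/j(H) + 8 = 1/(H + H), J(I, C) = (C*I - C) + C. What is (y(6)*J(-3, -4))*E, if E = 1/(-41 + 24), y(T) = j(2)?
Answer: 144/527 ≈ 0.27324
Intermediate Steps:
J(I, C) = C*I (J(I, C) = (-C + C*I) + C = C*I)
j(H) = 3/(-8 + 1/(2*H)) (j(H) = 3/(-8 + 1/(H + H)) = 3/(-8 + 1/(2*H)))
y(T) = -12/31 (y(T) = -6*2/(-1 + 16*2) = -6*2/(-1 + 32) = -6*2/31 = -6*2*1/31 = -12/31)
E = -1/17 (E = 1/(-17) = -1/17 ≈ -0.058824)
(y(6)*J(-3, -4))*E = -(-48)*(-3)/31*(-1/17) = -12/31*12*(-1/17) = -144/31*(-1/17) = 144/527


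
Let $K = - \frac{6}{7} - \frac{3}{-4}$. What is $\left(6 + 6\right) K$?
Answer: $- \frac{9}{7} \approx -1.2857$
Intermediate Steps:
$K = - \frac{3}{28}$ ($K = \left(-6\right) \frac{1}{7} - - \frac{3}{4} = - \frac{6}{7} + \frac{3}{4} = - \frac{3}{28} \approx -0.10714$)
$\left(6 + 6\right) K = \left(6 + 6\right) \left(- \frac{3}{28}\right) = 12 \left(- \frac{3}{28}\right) = - \frac{9}{7}$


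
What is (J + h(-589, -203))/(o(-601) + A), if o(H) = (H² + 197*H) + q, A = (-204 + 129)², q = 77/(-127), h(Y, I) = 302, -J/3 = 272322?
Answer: -51858164/15775203 ≈ -3.2873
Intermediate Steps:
J = -816966 (J = -3*272322 = -816966)
q = -77/127 (q = 77*(-1/127) = -77/127 ≈ -0.60630)
A = 5625 (A = (-75)² = 5625)
o(H) = -77/127 + H² + 197*H (o(H) = (H² + 197*H) - 77/127 = -77/127 + H² + 197*H)
(J + h(-589, -203))/(o(-601) + A) = (-816966 + 302)/((-77/127 + (-601)² + 197*(-601)) + 5625) = -816664/((-77/127 + 361201 - 118397) + 5625) = -816664/(30836031/127 + 5625) = -816664/31550406/127 = -816664*127/31550406 = -51858164/15775203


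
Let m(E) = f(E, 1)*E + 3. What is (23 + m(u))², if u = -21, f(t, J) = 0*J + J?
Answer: 25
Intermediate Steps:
f(t, J) = J (f(t, J) = 0 + J = J)
m(E) = 3 + E (m(E) = 1*E + 3 = E + 3 = 3 + E)
(23 + m(u))² = (23 + (3 - 21))² = (23 - 18)² = 5² = 25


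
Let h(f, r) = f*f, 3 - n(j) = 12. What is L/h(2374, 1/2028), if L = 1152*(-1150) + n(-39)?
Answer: -1324809/5635876 ≈ -0.23507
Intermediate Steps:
n(j) = -9 (n(j) = 3 - 1*12 = 3 - 12 = -9)
h(f, r) = f²
L = -1324809 (L = 1152*(-1150) - 9 = -1324800 - 9 = -1324809)
L/h(2374, 1/2028) = -1324809/(2374²) = -1324809/5635876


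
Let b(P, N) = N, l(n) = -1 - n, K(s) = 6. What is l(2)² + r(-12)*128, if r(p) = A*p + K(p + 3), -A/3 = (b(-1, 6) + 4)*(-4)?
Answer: -183543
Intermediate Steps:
A = 120 (A = -3*(6 + 4)*(-4) = -30*(-4) = -3*(-40) = 120)
r(p) = 6 + 120*p (r(p) = 120*p + 6 = 6 + 120*p)
l(2)² + r(-12)*128 = (-1 - 1*2)² + (6 + 120*(-12))*128 = (-1 - 2)² + (6 - 1440)*128 = (-3)² - 1434*128 = 9 - 183552 = -183543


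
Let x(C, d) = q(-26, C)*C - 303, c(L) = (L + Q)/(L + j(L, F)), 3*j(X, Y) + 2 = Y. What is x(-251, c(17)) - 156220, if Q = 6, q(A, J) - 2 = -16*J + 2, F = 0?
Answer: -1165543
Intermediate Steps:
j(X, Y) = -⅔ + Y/3
q(A, J) = 4 - 16*J (q(A, J) = 2 + (-16*J + 2) = 2 + (2 - 16*J) = 4 - 16*J)
c(L) = (6 + L)/(-⅔ + L) (c(L) = (L + 6)/(L + (-⅔ + (⅓)*0)) = (6 + L)/(L + (-⅔ + 0)) = (6 + L)/(L - ⅔) = (6 + L)/(-⅔ + L))
x(C, d) = -303 + C*(4 - 16*C) (x(C, d) = (4 - 16*C)*C - 303 = C*(4 - 16*C) - 303 = -303 + C*(4 - 16*C))
x(-251, c(17)) - 156220 = (-303 - 16*(-251)² + 4*(-251)) - 156220 = (-303 - 16*63001 - 1004) - 156220 = (-303 - 1008016 - 1004) - 156220 = -1009323 - 156220 = -1165543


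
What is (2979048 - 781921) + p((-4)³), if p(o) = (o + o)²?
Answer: 2213511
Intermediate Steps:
p(o) = 4*o² (p(o) = (2*o)² = 4*o²)
(2979048 - 781921) + p((-4)³) = (2979048 - 781921) + 4*((-4)³)² = 2197127 + 4*(-64)² = 2197127 + 4*4096 = 2197127 + 16384 = 2213511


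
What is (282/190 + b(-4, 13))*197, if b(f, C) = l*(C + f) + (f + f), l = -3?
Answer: -627248/95 ≈ -6602.6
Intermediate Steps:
b(f, C) = -f - 3*C (b(f, C) = -3*(C + f) + (f + f) = (-3*C - 3*f) + 2*f = -f - 3*C)
(282/190 + b(-4, 13))*197 = (282/190 + (-1*(-4) - 3*13))*197 = (282*(1/190) + (4 - 39))*197 = (141/95 - 35)*197 = -3184/95*197 = -627248/95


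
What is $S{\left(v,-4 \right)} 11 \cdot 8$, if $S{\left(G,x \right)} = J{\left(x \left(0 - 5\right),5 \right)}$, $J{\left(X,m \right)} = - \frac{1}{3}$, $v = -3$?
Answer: $- \frac{88}{3} \approx -29.333$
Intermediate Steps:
$J{\left(X,m \right)} = - \frac{1}{3}$ ($J{\left(X,m \right)} = \left(-1\right) \frac{1}{3} = - \frac{1}{3}$)
$S{\left(G,x \right)} = - \frac{1}{3}$
$S{\left(v,-4 \right)} 11 \cdot 8 = \left(- \frac{1}{3}\right) 11 \cdot 8 = \left(- \frac{11}{3}\right) 8 = - \frac{88}{3}$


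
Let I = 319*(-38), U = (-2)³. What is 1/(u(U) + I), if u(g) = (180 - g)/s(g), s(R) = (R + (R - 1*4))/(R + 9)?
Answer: -5/60657 ≈ -8.2431e-5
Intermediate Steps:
s(R) = (-4 + 2*R)/(9 + R) (s(R) = (R + (R - 4))/(9 + R) = (R + (-4 + R))/(9 + R) = (-4 + 2*R)/(9 + R))
U = -8
I = -12122
u(g) = (9 + g)*(180 - g)/(2*(-2 + g)) (u(g) = (180 - g)/((2*(-2 + g)/(9 + g))) = (180 - g)*((9 + g)/(2*(-2 + g))) = (9 + g)*(180 - g)/(2*(-2 + g)))
1/(u(U) + I) = 1/(-(-180 - 8)*(9 - 8)/(-4 + 2*(-8)) - 12122) = 1/(-1*(-188)*1/(-4 - 16) - 12122) = 1/(-1*(-188)*1/(-20) - 12122) = 1/(-1*(-1/20)*(-188)*1 - 12122) = 1/(-47/5 - 12122) = 1/(-60657/5) = -5/60657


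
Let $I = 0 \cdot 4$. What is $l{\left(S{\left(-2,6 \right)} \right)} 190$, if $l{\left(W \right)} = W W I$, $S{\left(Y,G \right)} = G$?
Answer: $0$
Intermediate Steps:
$I = 0$
$l{\left(W \right)} = 0$ ($l{\left(W \right)} = W W 0 = W^{2} \cdot 0 = 0$)
$l{\left(S{\left(-2,6 \right)} \right)} 190 = 0 \cdot 190 = 0$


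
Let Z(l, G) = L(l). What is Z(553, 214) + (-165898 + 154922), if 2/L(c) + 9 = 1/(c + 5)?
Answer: -55111612/5021 ≈ -10976.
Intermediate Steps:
L(c) = 2/(-9 + 1/(5 + c)) (L(c) = 2/(-9 + 1/(c + 5)) = 2/(-9 + 1/(5 + c)))
Z(l, G) = 2*(-5 - l)/(44 + 9*l)
Z(553, 214) + (-165898 + 154922) = 2*(-5 - 1*553)/(44 + 9*553) + (-165898 + 154922) = 2*(-5 - 553)/(44 + 4977) - 10976 = 2*(-558)/5021 - 10976 = 2*(1/5021)*(-558) - 10976 = -1116/5021 - 10976 = -55111612/5021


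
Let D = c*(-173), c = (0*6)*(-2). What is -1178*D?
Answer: 0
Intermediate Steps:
c = 0 (c = 0*(-2) = 0)
D = 0 (D = 0*(-173) = 0)
-1178*D = -1178*0 = 0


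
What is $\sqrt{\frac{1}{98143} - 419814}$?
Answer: $\frac{i \sqrt{4043668787470343}}{98143} \approx 647.93 i$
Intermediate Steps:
$\sqrt{\frac{1}{98143} - 419814} = \sqrt{- \frac{41201805401}{98143}} = \frac{i \sqrt{4043668787470343}}{98143}$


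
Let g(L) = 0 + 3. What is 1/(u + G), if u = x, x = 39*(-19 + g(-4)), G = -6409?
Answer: -1/7033 ≈ -0.00014219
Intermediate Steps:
g(L) = 3
x = -624 (x = 39*(-19 + 3) = 39*(-16) = -624)
u = -624
1/(u + G) = 1/(-624 - 6409) = 1/(-7033) = -1/7033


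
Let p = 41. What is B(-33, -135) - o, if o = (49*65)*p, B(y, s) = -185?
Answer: -130770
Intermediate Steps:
o = 130585 (o = (49*65)*41 = 3185*41 = 130585)
B(-33, -135) - o = -185 - 1*130585 = -185 - 130585 = -130770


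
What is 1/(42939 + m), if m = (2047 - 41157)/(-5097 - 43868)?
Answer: 9793/420509449 ≈ 2.3288e-5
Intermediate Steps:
m = 7822/9793 (m = -39110/(-48965) = -39110*(-1/48965) = 7822/9793 ≈ 0.79873)
1/(42939 + m) = 1/(42939 + 7822/9793) = 1/(420509449/9793) = 9793/420509449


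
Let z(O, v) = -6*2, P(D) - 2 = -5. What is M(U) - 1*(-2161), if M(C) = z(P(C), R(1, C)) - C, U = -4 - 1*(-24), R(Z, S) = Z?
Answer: 2129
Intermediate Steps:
P(D) = -3 (P(D) = 2 - 5 = -3)
z(O, v) = -12
U = 20 (U = -4 + 24 = 20)
M(C) = -12 - C
M(U) - 1*(-2161) = (-12 - 1*20) - 1*(-2161) = (-12 - 20) + 2161 = -32 + 2161 = 2129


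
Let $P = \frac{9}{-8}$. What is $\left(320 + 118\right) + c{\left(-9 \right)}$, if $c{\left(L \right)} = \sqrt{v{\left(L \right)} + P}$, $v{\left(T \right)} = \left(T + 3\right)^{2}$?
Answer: $438 + \frac{3 \sqrt{62}}{4} \approx 443.91$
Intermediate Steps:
$P = - \frac{9}{8}$ ($P = 9 \left(- \frac{1}{8}\right) = - \frac{9}{8} \approx -1.125$)
$v{\left(T \right)} = \left(3 + T\right)^{2}$
$c{\left(L \right)} = \sqrt{- \frac{9}{8} + \left(3 + L\right)^{2}}$ ($c{\left(L \right)} = \sqrt{\left(3 + L\right)^{2} - \frac{9}{8}} = \sqrt{- \frac{9}{8} + \left(3 + L\right)^{2}}$)
$\left(320 + 118\right) + c{\left(-9 \right)} = \left(320 + 118\right) + \frac{\sqrt{-18 + 16 \left(3 - 9\right)^{2}}}{4} = 438 + \frac{\sqrt{-18 + 16 \left(-6\right)^{2}}}{4} = 438 + \frac{\sqrt{-18 + 16 \cdot 36}}{4} = 438 + \frac{\sqrt{-18 + 576}}{4} = 438 + \frac{\sqrt{558}}{4} = 438 + \frac{3 \sqrt{62}}{4}$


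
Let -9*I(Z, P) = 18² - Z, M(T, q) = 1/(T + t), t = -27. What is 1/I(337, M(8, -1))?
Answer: 9/13 ≈ 0.69231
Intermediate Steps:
M(T, q) = 1/(-27 + T) (M(T, q) = 1/(T - 27) = 1/(-27 + T))
I(Z, P) = -36 + Z/9 (I(Z, P) = -(18² - Z)/9 = -(324 - Z)/9 = -36 + Z/9)
1/I(337, M(8, -1)) = 1/(-36 + (⅑)*337) = 1/(-36 + 337/9) = 1/(13/9) = 9/13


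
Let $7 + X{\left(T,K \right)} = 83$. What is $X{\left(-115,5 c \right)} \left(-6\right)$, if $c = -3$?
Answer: $-456$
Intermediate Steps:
$X{\left(T,K \right)} = 76$ ($X{\left(T,K \right)} = -7 + 83 = 76$)
$X{\left(-115,5 c \right)} \left(-6\right) = 76 \left(-6\right) = -456$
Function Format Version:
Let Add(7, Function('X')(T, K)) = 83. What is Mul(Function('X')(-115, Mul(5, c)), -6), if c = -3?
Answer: -456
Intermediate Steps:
Function('X')(T, K) = 76 (Function('X')(T, K) = Add(-7, 83) = 76)
Mul(Function('X')(-115, Mul(5, c)), -6) = Mul(76, -6) = -456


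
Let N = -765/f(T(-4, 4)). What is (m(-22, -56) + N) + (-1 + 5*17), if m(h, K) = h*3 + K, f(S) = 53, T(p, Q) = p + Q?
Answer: -2779/53 ≈ -52.434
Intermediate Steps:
T(p, Q) = Q + p
m(h, K) = K + 3*h (m(h, K) = 3*h + K = K + 3*h)
N = -765/53 ≈ -14.434
(m(-22, -56) + N) + (-1 + 5*17) = ((-56 + 3*(-22)) - 765/53) + (-1 + 5*17) = ((-56 - 66) - 765/53) + (-1 + 85) = (-122 - 765/53) + 84 = -7231/53 + 84 = -2779/53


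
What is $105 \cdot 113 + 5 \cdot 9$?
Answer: $11910$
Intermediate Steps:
$105 \cdot 113 + 5 \cdot 9 = 11865 + 45 = 11910$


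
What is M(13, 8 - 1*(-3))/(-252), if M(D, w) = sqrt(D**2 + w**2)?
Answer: -sqrt(290)/252 ≈ -0.067577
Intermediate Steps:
M(13, 8 - 1*(-3))/(-252) = sqrt(13**2 + (8 - 1*(-3))**2)/(-252) = sqrt(169 + (8 + 3)**2)*(-1/252) = sqrt(169 + 11**2)*(-1/252) = sqrt(169 + 121)*(-1/252) = sqrt(290)*(-1/252) = -sqrt(290)/252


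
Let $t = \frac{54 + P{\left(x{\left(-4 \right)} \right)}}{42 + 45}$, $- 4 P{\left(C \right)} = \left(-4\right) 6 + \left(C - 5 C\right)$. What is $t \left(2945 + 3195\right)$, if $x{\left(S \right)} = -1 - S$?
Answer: $\frac{128940}{29} \approx 4446.2$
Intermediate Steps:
$P{\left(C \right)} = 6 + C$ ($P{\left(C \right)} = - \frac{\left(-4\right) 6 + \left(C - 5 C\right)}{4} = - \frac{-24 - 4 C}{4} = 6 + C$)
$t = \frac{21}{29}$ ($t = \frac{54 + \left(6 - -3\right)}{42 + 45} = \frac{54 + \left(6 + \left(-1 + 4\right)\right)}{87} = \left(54 + \left(6 + 3\right)\right) \frac{1}{87} = \left(54 + 9\right) \frac{1}{87} = 63 \cdot \frac{1}{87} = \frac{21}{29} \approx 0.72414$)
$t \left(2945 + 3195\right) = \frac{21 \left(2945 + 3195\right)}{29} = \frac{21}{29} \cdot 6140 = \frac{128940}{29}$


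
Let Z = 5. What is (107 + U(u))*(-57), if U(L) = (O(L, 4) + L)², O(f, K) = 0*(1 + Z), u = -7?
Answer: -8892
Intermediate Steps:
O(f, K) = 0 (O(f, K) = 0*(1 + 5) = 0*6 = 0)
U(L) = L² (U(L) = (0 + L)² = L²)
(107 + U(u))*(-57) = (107 + (-7)²)*(-57) = (107 + 49)*(-57) = 156*(-57) = -8892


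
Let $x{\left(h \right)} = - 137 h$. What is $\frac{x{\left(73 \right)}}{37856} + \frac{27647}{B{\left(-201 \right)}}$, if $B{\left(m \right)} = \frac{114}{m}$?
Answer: $- \frac{35061451891}{719264} \approx -48746.0$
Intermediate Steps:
$\frac{x{\left(73 \right)}}{37856} + \frac{27647}{B{\left(-201 \right)}} = \frac{\left(-137\right) 73}{37856} + \frac{27647}{114 \frac{1}{-201}} = \left(-10001\right) \frac{1}{37856} + \frac{27647}{114 \left(- \frac{1}{201}\right)} = - \frac{10001}{37856} + \frac{27647}{- \frac{38}{67}} = - \frac{10001}{37856} + 27647 \left(- \frac{67}{38}\right) = - \frac{10001}{37856} - \frac{1852349}{38} = - \frac{35061451891}{719264}$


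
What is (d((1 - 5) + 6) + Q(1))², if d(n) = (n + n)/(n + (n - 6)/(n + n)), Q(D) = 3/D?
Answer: 49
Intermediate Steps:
d(n) = 2*n/(n + (-6 + n)/(2*n)) (d(n) = (2*n)/(n + (-6 + n)/((2*n))) = (2*n)/(n + (-6 + n)*(1/(2*n))) = (2*n)/(n + (-6 + n)/(2*n)) = 2*n/(n + (-6 + n)/(2*n)))
(d((1 - 5) + 6) + Q(1))² = (4*((1 - 5) + 6)²/(-6 + ((1 - 5) + 6) + 2*((1 - 5) + 6)²) + 3/1)² = (4*(-4 + 6)²/(-6 + (-4 + 6) + 2*(-4 + 6)²) + 3*1)² = (4*2²/(-6 + 2 + 2*2²) + 3)² = (4*4/(-6 + 2 + 2*4) + 3)² = (4*4/(-6 + 2 + 8) + 3)² = (4*4/4 + 3)² = (4*4*(¼) + 3)² = (4 + 3)² = 7² = 49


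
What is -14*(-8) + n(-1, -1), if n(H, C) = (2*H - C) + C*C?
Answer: 112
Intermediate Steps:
n(H, C) = C**2 - C + 2*H (n(H, C) = (-C + 2*H) + C**2 = C**2 - C + 2*H)
-14*(-8) + n(-1, -1) = -14*(-8) + ((-1)**2 - 1*(-1) + 2*(-1)) = 112 + (1 + 1 - 2) = 112 + 0 = 112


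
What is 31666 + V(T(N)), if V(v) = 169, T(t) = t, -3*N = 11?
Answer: 31835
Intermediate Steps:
N = -11/3 (N = -1/3*11 = -11/3 ≈ -3.6667)
31666 + V(T(N)) = 31666 + 169 = 31835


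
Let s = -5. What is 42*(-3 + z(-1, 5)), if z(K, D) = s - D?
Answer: -546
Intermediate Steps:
z(K, D) = -5 - D
42*(-3 + z(-1, 5)) = 42*(-3 + (-5 - 1*5)) = 42*(-3 + (-5 - 5)) = 42*(-3 - 10) = 42*(-13) = -546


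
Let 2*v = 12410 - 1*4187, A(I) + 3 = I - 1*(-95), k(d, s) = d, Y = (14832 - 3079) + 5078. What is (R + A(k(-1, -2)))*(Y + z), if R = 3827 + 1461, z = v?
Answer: 225299415/2 ≈ 1.1265e+8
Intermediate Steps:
Y = 16831 (Y = 11753 + 5078 = 16831)
A(I) = 92 + I (A(I) = -3 + (I - 1*(-95)) = -3 + (I + 95) = -3 + (95 + I) = 92 + I)
v = 8223/2 (v = (12410 - 1*4187)/2 = (12410 - 4187)/2 = (1/2)*8223 = 8223/2 ≈ 4111.5)
z = 8223/2 ≈ 4111.5
R = 5288
(R + A(k(-1, -2)))*(Y + z) = (5288 + (92 - 1))*(16831 + 8223/2) = (5288 + 91)*(41885/2) = 5379*(41885/2) = 225299415/2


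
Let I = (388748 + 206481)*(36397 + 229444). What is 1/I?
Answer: 1/158236272589 ≈ 6.3197e-12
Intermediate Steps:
I = 158236272589 (I = 595229*265841 = 158236272589)
1/I = 1/158236272589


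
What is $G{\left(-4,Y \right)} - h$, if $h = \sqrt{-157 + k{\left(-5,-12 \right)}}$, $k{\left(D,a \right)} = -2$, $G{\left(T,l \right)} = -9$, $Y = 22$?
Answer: $-9 - i \sqrt{159} \approx -9.0 - 12.61 i$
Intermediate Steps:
$h = i \sqrt{159}$ ($h = \sqrt{-157 - 2} = \sqrt{-159} = i \sqrt{159} \approx 12.61 i$)
$G{\left(-4,Y \right)} - h = -9 - i \sqrt{159}$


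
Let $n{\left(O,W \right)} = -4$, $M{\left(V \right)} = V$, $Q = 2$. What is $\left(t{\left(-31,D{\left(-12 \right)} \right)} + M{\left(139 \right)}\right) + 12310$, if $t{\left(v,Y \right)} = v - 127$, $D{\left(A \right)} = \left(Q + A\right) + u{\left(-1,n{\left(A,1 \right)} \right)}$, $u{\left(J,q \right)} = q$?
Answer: $12291$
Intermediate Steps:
$D{\left(A \right)} = -2 + A$ ($D{\left(A \right)} = \left(2 + A\right) - 4 = -2 + A$)
$t{\left(v,Y \right)} = -127 + v$
$\left(t{\left(-31,D{\left(-12 \right)} \right)} + M{\left(139 \right)}\right) + 12310 = \left(\left(-127 - 31\right) + 139\right) + 12310 = \left(-158 + 139\right) + 12310 = -19 + 12310 = 12291$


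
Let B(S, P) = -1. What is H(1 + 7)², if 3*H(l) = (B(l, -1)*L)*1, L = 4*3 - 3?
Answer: 9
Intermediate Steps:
L = 9 (L = 12 - 3 = 9)
H(l) = -3 (H(l) = (-1*9*1)/3 = (-9*1)/3 = (⅓)*(-9) = -3)
H(1 + 7)² = (-3)² = 9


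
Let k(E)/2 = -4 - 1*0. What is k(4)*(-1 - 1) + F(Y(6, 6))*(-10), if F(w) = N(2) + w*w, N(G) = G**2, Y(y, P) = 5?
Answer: -274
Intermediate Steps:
k(E) = -8 (k(E) = 2*(-4 - 1*0) = 2*(-4 + 0) = 2*(-4) = -8)
F(w) = 4 + w**2 (F(w) = 2**2 + w*w = 4 + w**2)
k(4)*(-1 - 1) + F(Y(6, 6))*(-10) = -8*(-1 - 1) + (4 + 5**2)*(-10) = -8*(-2) + (4 + 25)*(-10) = 16 + 29*(-10) = 16 - 290 = -274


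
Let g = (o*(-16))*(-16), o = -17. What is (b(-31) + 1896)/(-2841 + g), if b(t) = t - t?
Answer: -1896/7193 ≈ -0.26359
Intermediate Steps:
b(t) = 0
g = -4352 (g = -17*(-16)*(-16) = 272*(-16) = -4352)
(b(-31) + 1896)/(-2841 + g) = (0 + 1896)/(-2841 - 4352) = 1896/(-7193) = 1896*(-1/7193) = -1896/7193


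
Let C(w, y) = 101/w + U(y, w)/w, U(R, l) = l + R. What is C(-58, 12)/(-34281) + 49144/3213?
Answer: 10857010403/709822386 ≈ 15.295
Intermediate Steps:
U(R, l) = R + l
C(w, y) = 101/w + (w + y)/w (C(w, y) = 101/w + (y + w)/w = 101/w + (w + y)/w)
C(-58, 12)/(-34281) + 49144/3213 = ((101 - 58 + 12)/(-58))/(-34281) + 49144/3213 = -1/58*55*(-1/34281) + 49144*(1/3213) = -55/58*(-1/34281) + 49144/3213 = 55/1988298 + 49144/3213 = 10857010403/709822386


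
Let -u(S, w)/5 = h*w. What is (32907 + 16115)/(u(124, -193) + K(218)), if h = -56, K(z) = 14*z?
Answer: -24511/25494 ≈ -0.96144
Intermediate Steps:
u(S, w) = 280*w (u(S, w) = -(-280)*w = 280*w)
(32907 + 16115)/(u(124, -193) + K(218)) = (32907 + 16115)/(280*(-193) + 14*218) = 49022/(-54040 + 3052) = 49022/(-50988) = 49022*(-1/50988) = -24511/25494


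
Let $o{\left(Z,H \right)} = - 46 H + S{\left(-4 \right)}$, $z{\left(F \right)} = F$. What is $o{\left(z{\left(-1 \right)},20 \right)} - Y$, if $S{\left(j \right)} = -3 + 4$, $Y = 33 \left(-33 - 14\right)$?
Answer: $632$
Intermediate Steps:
$Y = -1551$ ($Y = 33 \left(-47\right) = -1551$)
$S{\left(j \right)} = 1$
$o{\left(Z,H \right)} = 1 - 46 H$ ($o{\left(Z,H \right)} = - 46 H + 1 = 1 - 46 H$)
$o{\left(z{\left(-1 \right)},20 \right)} - Y = \left(1 - 920\right) - -1551 = \left(1 - 920\right) + 1551 = -919 + 1551 = 632$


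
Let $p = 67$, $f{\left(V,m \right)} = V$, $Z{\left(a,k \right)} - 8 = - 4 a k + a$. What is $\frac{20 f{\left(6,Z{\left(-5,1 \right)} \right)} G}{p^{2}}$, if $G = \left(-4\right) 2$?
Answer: $- \frac{960}{4489} \approx -0.21386$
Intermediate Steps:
$G = -8$
$Z{\left(a,k \right)} = 8 + a - 4 a k$ ($Z{\left(a,k \right)} = 8 + \left(- 4 a k + a\right) = 8 - \left(- a + 4 a k\right) = 8 + a - 4 a k$)
$\frac{20 f{\left(6,Z{\left(-5,1 \right)} \right)} G}{p^{2}} = \frac{20 \cdot 6 \left(-8\right)}{67^{2}} = \frac{120 \left(-8\right)}{4489} = \left(-960\right) \frac{1}{4489} = - \frac{960}{4489}$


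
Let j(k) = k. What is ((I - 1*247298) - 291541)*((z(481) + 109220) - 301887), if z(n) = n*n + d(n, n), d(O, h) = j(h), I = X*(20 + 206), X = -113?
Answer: -22109468975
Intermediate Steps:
I = -25538 (I = -113*(20 + 206) = -113*226 = -25538)
d(O, h) = h
z(n) = n + n² (z(n) = n*n + n = n² + n = n + n²)
((I - 1*247298) - 291541)*((z(481) + 109220) - 301887) = ((-25538 - 1*247298) - 291541)*((481*(1 + 481) + 109220) - 301887) = ((-25538 - 247298) - 291541)*((481*482 + 109220) - 301887) = (-272836 - 291541)*((231842 + 109220) - 301887) = -564377*(341062 - 301887) = -564377*39175 = -22109468975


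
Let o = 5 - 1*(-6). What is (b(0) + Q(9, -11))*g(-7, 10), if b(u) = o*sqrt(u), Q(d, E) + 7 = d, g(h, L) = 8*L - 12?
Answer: 136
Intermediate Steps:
g(h, L) = -12 + 8*L
Q(d, E) = -7 + d
o = 11 (o = 5 + 6 = 11)
b(u) = 11*sqrt(u)
(b(0) + Q(9, -11))*g(-7, 10) = (11*sqrt(0) + (-7 + 9))*(-12 + 8*10) = (11*0 + 2)*(-12 + 80) = (0 + 2)*68 = 2*68 = 136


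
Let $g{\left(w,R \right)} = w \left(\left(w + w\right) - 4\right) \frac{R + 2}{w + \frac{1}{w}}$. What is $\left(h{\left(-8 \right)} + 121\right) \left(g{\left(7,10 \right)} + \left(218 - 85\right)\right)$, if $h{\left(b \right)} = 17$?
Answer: $\frac{172914}{5} \approx 34583.0$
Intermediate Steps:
$g{\left(w,R \right)} = \frac{w \left(-4 + 2 w\right) \left(2 + R\right)}{w + \frac{1}{w}}$ ($g{\left(w,R \right)} = w \left(2 w - 4\right) \frac{2 + R}{w + \frac{1}{w}} = w \left(-4 + 2 w\right) \frac{2 + R}{w + \frac{1}{w}} = \frac{w \left(-4 + 2 w\right) \left(2 + R\right)}{w + \frac{1}{w}}$)
$\left(h{\left(-8 \right)} + 121\right) \left(g{\left(7,10 \right)} + \left(218 - 85\right)\right) = \left(17 + 121\right) \left(\frac{2 \cdot 7^{2} \left(-4 - 20 + 2 \cdot 7 + 10 \cdot 7\right)}{1 + 7^{2}} + \left(218 - 85\right)\right) = 138 \left(2 \cdot 49 \frac{1}{1 + 49} \left(-4 - 20 + 14 + 70\right) + 133\right) = 138 \left(2 \cdot 49 \cdot \frac{1}{50} \cdot 60 + 133\right) = 138 \left(\frac{588}{5} + 133\right) = 138 \cdot \frac{1253}{5} = \frac{172914}{5}$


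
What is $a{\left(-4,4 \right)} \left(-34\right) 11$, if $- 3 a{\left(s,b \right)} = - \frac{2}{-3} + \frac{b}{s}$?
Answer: $- \frac{374}{9} \approx -41.556$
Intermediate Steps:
$a{\left(s,b \right)} = - \frac{2}{9} - \frac{b}{3 s}$ ($a{\left(s,b \right)} = - \frac{- \frac{2}{-3} + \frac{b}{s}}{3} = - \frac{\left(-2\right) \left(- \frac{1}{3}\right) + \frac{b}{s}}{3} = - \frac{\frac{2}{3} + \frac{b}{s}}{3} = - \frac{2}{9} - \frac{b}{3 s}$)
$a{\left(-4,4 \right)} \left(-34\right) 11 = \left(- \frac{2}{9} - \frac{4}{3 \left(-4\right)}\right) \left(-34\right) 11 = \left(- \frac{2}{9} - \frac{4}{3} \left(- \frac{1}{4}\right)\right) \left(-34\right) 11 = \left(- \frac{2}{9} + \frac{1}{3}\right) \left(-34\right) 11 = \frac{1}{9} \left(-34\right) 11 = \left(- \frac{34}{9}\right) 11 = - \frac{374}{9}$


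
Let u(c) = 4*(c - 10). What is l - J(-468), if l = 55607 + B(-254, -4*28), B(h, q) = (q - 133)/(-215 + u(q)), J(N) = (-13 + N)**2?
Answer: -123554817/703 ≈ -1.7575e+5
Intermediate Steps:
u(c) = -40 + 4*c (u(c) = 4*(-10 + c) = -40 + 4*c)
B(h, q) = (-133 + q)/(-255 + 4*q) (B(h, q) = (q - 133)/(-215 + (-40 + 4*q)) = (-133 + q)/(-255 + 4*q))
l = 39091966/703 (l = 55607 + (-133 - 4*28)/(-255 + 4*(-4*28)) = 55607 + (-133 - 112)/(-255 + 4*(-112)) = 55607 - 245/(-255 - 448) = 55607 - 245/(-703) = 55607 - 1/703*(-245) = 55607 + 245/703 = 39091966/703 ≈ 55607.)
l - J(-468) = 39091966/703 - (-13 - 468)**2 = 39091966/703 - 1*(-481)**2 = 39091966/703 - 1*231361 = 39091966/703 - 231361 = -123554817/703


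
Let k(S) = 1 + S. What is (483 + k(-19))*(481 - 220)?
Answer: 121365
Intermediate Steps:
(483 + k(-19))*(481 - 220) = (483 + (1 - 19))*(481 - 220) = (483 - 18)*261 = 465*261 = 121365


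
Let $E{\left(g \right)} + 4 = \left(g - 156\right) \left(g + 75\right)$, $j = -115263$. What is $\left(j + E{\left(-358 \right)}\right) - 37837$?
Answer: $-7642$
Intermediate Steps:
$E{\left(g \right)} = -4 + \left(-156 + g\right) \left(75 + g\right)$ ($E{\left(g \right)} = -4 + \left(g - 156\right) \left(g + 75\right) = -4 + \left(-156 + g\right) \left(75 + g\right)$)
$\left(j + E{\left(-358 \right)}\right) - 37837 = \left(-115263 - \left(-17294 - 128164\right)\right) - 37837 = \left(-115263 + \left(-11704 + 128164 + 28998\right)\right) - 37837 = \left(-115263 + 145458\right) - 37837 = 30195 - 37837 = -7642$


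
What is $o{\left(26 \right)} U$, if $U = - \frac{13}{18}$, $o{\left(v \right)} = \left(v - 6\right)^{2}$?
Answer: $- \frac{2600}{9} \approx -288.89$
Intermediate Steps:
$o{\left(v \right)} = \left(-6 + v\right)^{2}$
$U = - \frac{13}{18}$ ($U = \left(-13\right) \frac{1}{18} = - \frac{13}{18} \approx -0.72222$)
$o{\left(26 \right)} U = \left(-6 + 26\right)^{2} \left(- \frac{13}{18}\right) = 20^{2} \left(- \frac{13}{18}\right) = 400 \left(- \frac{13}{18}\right) = - \frac{2600}{9}$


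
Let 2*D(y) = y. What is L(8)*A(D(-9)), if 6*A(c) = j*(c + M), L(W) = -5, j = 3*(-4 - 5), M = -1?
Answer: -495/4 ≈ -123.75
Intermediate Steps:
j = -27 (j = 3*(-9) = -27)
D(y) = y/2
A(c) = 9/2 - 9*c/2 (A(c) = (-27*(c - 1))/6 = (-27*(-1 + c))/6 = (27 - 27*c)/6 = 9/2 - 9*c/2)
L(8)*A(D(-9)) = -5*(9/2 - 9*(-9)/4) = -5*(9/2 - 9/2*(-9/2)) = -5*(9/2 + 81/4) = -5*99/4 = -495/4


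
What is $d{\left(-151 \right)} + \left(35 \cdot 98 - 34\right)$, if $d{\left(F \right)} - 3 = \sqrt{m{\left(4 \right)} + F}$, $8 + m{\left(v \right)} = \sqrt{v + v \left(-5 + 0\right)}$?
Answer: $3399 + \sqrt{-159 + 4 i} \approx 3399.2 + 12.611 i$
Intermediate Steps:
$m{\left(v \right)} = -8 + 2 \sqrt{- v}$ ($m{\left(v \right)} = -8 + \sqrt{v + v \left(-5 + 0\right)} = -8 + \sqrt{v + v \left(-5\right)} = -8 + \sqrt{v - 5 v} = -8 + \sqrt{- 4 v} = -8 + 2 \sqrt{- v}$)
$d{\left(F \right)} = 3 + \sqrt{-8 + F + 4 i}$ ($d{\left(F \right)} = 3 + \sqrt{\left(-8 + 2 \sqrt{\left(-1\right) 4}\right) + F} = 3 + \sqrt{\left(-8 + 2 \sqrt{-4}\right) + F} = 3 + \sqrt{\left(-8 + 2 \cdot 2 i\right) + F} = 3 + \sqrt{\left(-8 + 4 i\right) + F} = 3 + \sqrt{-8 + F + 4 i}$)
$d{\left(-151 \right)} + \left(35 \cdot 98 - 34\right) = \left(3 + \sqrt{-8 - 151 + 4 i}\right) + \left(35 \cdot 98 - 34\right) = \left(3 + \sqrt{-159 + 4 i}\right) + \left(3430 - 34\right) = \left(3 + \sqrt{-159 + 4 i}\right) + 3396 = 3399 + \sqrt{-159 + 4 i}$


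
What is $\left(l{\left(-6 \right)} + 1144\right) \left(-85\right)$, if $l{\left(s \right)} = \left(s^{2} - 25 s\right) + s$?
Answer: $-112540$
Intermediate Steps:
$l{\left(s \right)} = s^{2} - 24 s$
$\left(l{\left(-6 \right)} + 1144\right) \left(-85\right) = \left(- 6 \left(-24 - 6\right) + 1144\right) \left(-85\right) = \left(\left(-6\right) \left(-30\right) + 1144\right) \left(-85\right) = \left(180 + 1144\right) \left(-85\right) = 1324 \left(-85\right) = -112540$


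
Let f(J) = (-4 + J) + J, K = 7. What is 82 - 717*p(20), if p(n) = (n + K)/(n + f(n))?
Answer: -14767/56 ≈ -263.70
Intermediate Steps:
f(J) = -4 + 2*J
p(n) = (7 + n)/(-4 + 3*n) (p(n) = (n + 7)/(n + (-4 + 2*n)) = (7 + n)/(-4 + 3*n))
82 - 717*p(20) = 82 - 717*(7 + 20)/(-4 + 3*20) = 82 - 717*27/(-4 + 60) = 82 - 717*27/56 = 82 - 19359/56 = -14767/56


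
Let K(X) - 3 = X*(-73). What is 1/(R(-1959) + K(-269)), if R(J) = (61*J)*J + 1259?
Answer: 1/234119440 ≈ 4.2713e-9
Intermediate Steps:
K(X) = 3 - 73*X (K(X) = 3 + X*(-73) = 3 - 73*X)
R(J) = 1259 + 61*J**2 (R(J) = 61*J**2 + 1259 = 1259 + 61*J**2)
1/(R(-1959) + K(-269)) = 1/((1259 + 61*(-1959)**2) + (3 - 73*(-269))) = 1/((1259 + 61*3837681) + (3 + 19637)) = 1/((1259 + 234098541) + 19640) = 1/(234099800 + 19640) = 1/234119440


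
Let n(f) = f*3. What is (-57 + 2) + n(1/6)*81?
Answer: -29/2 ≈ -14.500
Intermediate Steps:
n(f) = 3*f
(-57 + 2) + n(1/6)*81 = (-57 + 2) + (3/6)*81 = -55 + (3*(1/6))*81 = -55 + (1/2)*81 = -55 + 81/2 = -29/2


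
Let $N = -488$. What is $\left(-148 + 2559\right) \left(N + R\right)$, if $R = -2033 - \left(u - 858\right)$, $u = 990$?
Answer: $-6396383$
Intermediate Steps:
$R = -2165$ ($R = -2033 - \left(990 - 858\right) = -2033 - 132 = -2165$)
$\left(-148 + 2559\right) \left(N + R\right) = \left(-148 + 2559\right) \left(-488 - 2165\right) = 2411 \left(-2653\right) = -6396383$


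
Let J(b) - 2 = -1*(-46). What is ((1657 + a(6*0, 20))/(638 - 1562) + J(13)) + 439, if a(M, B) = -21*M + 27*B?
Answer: 447791/924 ≈ 484.62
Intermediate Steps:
J(b) = 48 (J(b) = 2 - 1*(-46) = 2 + 46 = 48)
((1657 + a(6*0, 20))/(638 - 1562) + J(13)) + 439 = ((1657 + (-126*0 + 27*20))/(638 - 1562) + 48) + 439 = ((1657 + (-21*0 + 540))/(-924) + 48) + 439 = ((1657 + (0 + 540))*(-1/924) + 48) + 439 = ((1657 + 540)*(-1/924) + 48) + 439 = (2197*(-1/924) + 48) + 439 = (-2197/924 + 48) + 439 = 42155/924 + 439 = 447791/924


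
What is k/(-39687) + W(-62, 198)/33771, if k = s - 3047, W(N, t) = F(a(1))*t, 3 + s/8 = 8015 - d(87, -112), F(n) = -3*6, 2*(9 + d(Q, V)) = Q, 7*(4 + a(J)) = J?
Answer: -731269817/446756559 ≈ -1.6368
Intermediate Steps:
a(J) = -4 + J/7
d(Q, V) = -9 + Q/2
F(n) = -18
s = 63820 (s = -24 + 8*(8015 - (-9 + (½)*87)) = -24 + 8*(8015 - (-9 + 87/2)) = -24 + 8*(8015 - 1*69/2) = -24 + 8*(8015 - 69/2) = -24 + 8*(15961/2) = -24 + 63844 = 63820)
W(N, t) = -18*t
k = 60773 (k = 63820 - 3047 = 60773)
k/(-39687) + W(-62, 198)/33771 = 60773/(-39687) - 18*198/33771 = 60773*(-1/39687) - 3564*1/33771 = -60773/39687 - 1188/11257 = -731269817/446756559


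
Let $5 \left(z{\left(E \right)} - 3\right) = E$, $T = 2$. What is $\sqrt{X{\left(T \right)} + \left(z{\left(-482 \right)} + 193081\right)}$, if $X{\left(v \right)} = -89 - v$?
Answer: $\frac{13 \sqrt{28535}}{5} \approx 439.2$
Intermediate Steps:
$z{\left(E \right)} = 3 + \frac{E}{5}$
$\sqrt{X{\left(T \right)} + \left(z{\left(-482 \right)} + 193081\right)} = \sqrt{\left(-89 - 2\right) + \left(\left(3 + \frac{1}{5} \left(-482\right)\right) + 193081\right)} = \sqrt{\left(-89 - 2\right) + \left(\left(3 - \frac{482}{5}\right) + 193081\right)} = \sqrt{-91 + \left(- \frac{467}{5} + 193081\right)} = \sqrt{-91 + \frac{964938}{5}} = \sqrt{\frac{964483}{5}} = \frac{13 \sqrt{28535}}{5}$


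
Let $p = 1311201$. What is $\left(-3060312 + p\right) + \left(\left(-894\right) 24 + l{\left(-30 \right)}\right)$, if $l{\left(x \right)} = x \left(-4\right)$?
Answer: $-1770447$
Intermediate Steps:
$l{\left(x \right)} = - 4 x$
$\left(-3060312 + p\right) + \left(\left(-894\right) 24 + l{\left(-30 \right)}\right) = \left(-3060312 + 1311201\right) - 21336 = -1749111 + \left(-21456 + 120\right) = -1749111 - 21336 = -1770447$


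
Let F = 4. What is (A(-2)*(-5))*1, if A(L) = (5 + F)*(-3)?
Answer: 135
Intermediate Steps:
A(L) = -27 (A(L) = (5 + 4)*(-3) = 9*(-3) = -27)
(A(-2)*(-5))*1 = -27*(-5)*1 = 135*1 = 135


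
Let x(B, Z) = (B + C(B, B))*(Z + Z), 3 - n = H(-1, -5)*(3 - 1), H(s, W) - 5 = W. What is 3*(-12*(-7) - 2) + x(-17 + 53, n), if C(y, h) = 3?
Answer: 480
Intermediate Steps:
H(s, W) = 5 + W
n = 3 (n = 3 - (5 - 5)*(3 - 1) = 3 - 0*2 = 3 - 1*0 = 3 + 0 = 3)
x(B, Z) = 2*Z*(3 + B) (x(B, Z) = (B + 3)*(Z + Z) = (3 + B)*(2*Z) = 2*Z*(3 + B))
3*(-12*(-7) - 2) + x(-17 + 53, n) = 3*(-12*(-7) - 2) + 2*3*(3 + (-17 + 53)) = 3*(84 - 2) + 2*3*(3 + 36) = 3*82 + 2*3*39 = 246 + 234 = 480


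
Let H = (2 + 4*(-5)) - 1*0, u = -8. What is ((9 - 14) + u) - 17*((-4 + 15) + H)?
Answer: 106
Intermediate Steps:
H = -18 (H = (2 - 20) + 0 = -18 + 0 = -18)
((9 - 14) + u) - 17*((-4 + 15) + H) = ((9 - 14) - 8) - 17*((-4 + 15) - 18) = (-5 - 8) - 17*(11 - 18) = -13 - 17*(-7) = -13 + 119 = 106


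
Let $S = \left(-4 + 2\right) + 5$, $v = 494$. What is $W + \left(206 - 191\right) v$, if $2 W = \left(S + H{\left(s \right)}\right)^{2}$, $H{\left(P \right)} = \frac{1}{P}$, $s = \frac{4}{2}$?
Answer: $\frac{59329}{8} \approx 7416.1$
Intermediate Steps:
$s = 2$ ($s = 4 \cdot \frac{1}{2} = 2$)
$S = 3$ ($S = -2 + 5 = 3$)
$W = \frac{49}{8}$ ($W = \frac{\left(3 + \frac{1}{2}\right)^{2}}{2} = \frac{\left(\frac{7}{2}\right)^{2}}{2} = \frac{1}{2} \cdot \frac{49}{4} = \frac{49}{8} \approx 6.125$)
$W + \left(206 - 191\right) v = \frac{49}{8} + \left(206 - 191\right) 494 = \frac{49}{8} + 15 \cdot 494 = \frac{49}{8} + 7410 = \frac{59329}{8}$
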